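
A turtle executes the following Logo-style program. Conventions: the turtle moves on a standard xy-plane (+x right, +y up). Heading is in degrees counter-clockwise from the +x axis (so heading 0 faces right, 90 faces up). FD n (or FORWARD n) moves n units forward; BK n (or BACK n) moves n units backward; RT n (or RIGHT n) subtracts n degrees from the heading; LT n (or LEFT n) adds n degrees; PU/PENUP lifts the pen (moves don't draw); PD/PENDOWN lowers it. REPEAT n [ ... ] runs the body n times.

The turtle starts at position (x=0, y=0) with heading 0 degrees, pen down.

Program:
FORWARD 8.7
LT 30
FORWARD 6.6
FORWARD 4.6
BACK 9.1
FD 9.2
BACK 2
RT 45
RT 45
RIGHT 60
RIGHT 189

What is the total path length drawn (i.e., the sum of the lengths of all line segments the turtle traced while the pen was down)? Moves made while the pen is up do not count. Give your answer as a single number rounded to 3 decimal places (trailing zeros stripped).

Answer: 40.2

Derivation:
Executing turtle program step by step:
Start: pos=(0,0), heading=0, pen down
FD 8.7: (0,0) -> (8.7,0) [heading=0, draw]
LT 30: heading 0 -> 30
FD 6.6: (8.7,0) -> (14.416,3.3) [heading=30, draw]
FD 4.6: (14.416,3.3) -> (18.399,5.6) [heading=30, draw]
BK 9.1: (18.399,5.6) -> (10.519,1.05) [heading=30, draw]
FD 9.2: (10.519,1.05) -> (18.486,5.65) [heading=30, draw]
BK 2: (18.486,5.65) -> (16.754,4.65) [heading=30, draw]
RT 45: heading 30 -> 345
RT 45: heading 345 -> 300
RT 60: heading 300 -> 240
RT 189: heading 240 -> 51
Final: pos=(16.754,4.65), heading=51, 6 segment(s) drawn

Segment lengths:
  seg 1: (0,0) -> (8.7,0), length = 8.7
  seg 2: (8.7,0) -> (14.416,3.3), length = 6.6
  seg 3: (14.416,3.3) -> (18.399,5.6), length = 4.6
  seg 4: (18.399,5.6) -> (10.519,1.05), length = 9.1
  seg 5: (10.519,1.05) -> (18.486,5.65), length = 9.2
  seg 6: (18.486,5.65) -> (16.754,4.65), length = 2
Total = 40.2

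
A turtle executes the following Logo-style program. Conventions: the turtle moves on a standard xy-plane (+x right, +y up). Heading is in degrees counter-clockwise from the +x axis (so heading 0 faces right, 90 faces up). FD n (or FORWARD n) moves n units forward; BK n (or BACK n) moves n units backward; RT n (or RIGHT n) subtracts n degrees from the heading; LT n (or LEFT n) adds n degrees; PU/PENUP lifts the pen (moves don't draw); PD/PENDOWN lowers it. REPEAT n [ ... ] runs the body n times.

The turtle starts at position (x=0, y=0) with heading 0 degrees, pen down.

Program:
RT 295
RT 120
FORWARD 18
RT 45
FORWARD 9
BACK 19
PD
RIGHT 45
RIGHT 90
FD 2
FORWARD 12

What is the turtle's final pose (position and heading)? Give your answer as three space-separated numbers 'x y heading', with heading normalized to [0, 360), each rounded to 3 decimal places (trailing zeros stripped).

Answer: 4.031 6.571 125

Derivation:
Executing turtle program step by step:
Start: pos=(0,0), heading=0, pen down
RT 295: heading 0 -> 65
RT 120: heading 65 -> 305
FD 18: (0,0) -> (10.324,-14.745) [heading=305, draw]
RT 45: heading 305 -> 260
FD 9: (10.324,-14.745) -> (8.762,-23.608) [heading=260, draw]
BK 19: (8.762,-23.608) -> (12.061,-4.897) [heading=260, draw]
PD: pen down
RT 45: heading 260 -> 215
RT 90: heading 215 -> 125
FD 2: (12.061,-4.897) -> (10.914,-3.258) [heading=125, draw]
FD 12: (10.914,-3.258) -> (4.031,6.571) [heading=125, draw]
Final: pos=(4.031,6.571), heading=125, 5 segment(s) drawn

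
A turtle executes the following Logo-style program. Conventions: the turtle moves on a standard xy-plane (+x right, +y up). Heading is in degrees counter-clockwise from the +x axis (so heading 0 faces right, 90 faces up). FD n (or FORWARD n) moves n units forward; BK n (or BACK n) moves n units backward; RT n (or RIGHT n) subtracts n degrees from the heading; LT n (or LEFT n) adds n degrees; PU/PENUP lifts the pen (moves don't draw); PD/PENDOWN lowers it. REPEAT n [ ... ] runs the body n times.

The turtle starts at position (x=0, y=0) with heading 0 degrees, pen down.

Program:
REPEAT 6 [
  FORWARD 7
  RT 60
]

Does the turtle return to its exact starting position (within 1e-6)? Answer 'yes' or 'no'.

Executing turtle program step by step:
Start: pos=(0,0), heading=0, pen down
REPEAT 6 [
  -- iteration 1/6 --
  FD 7: (0,0) -> (7,0) [heading=0, draw]
  RT 60: heading 0 -> 300
  -- iteration 2/6 --
  FD 7: (7,0) -> (10.5,-6.062) [heading=300, draw]
  RT 60: heading 300 -> 240
  -- iteration 3/6 --
  FD 7: (10.5,-6.062) -> (7,-12.124) [heading=240, draw]
  RT 60: heading 240 -> 180
  -- iteration 4/6 --
  FD 7: (7,-12.124) -> (0,-12.124) [heading=180, draw]
  RT 60: heading 180 -> 120
  -- iteration 5/6 --
  FD 7: (0,-12.124) -> (-3.5,-6.062) [heading=120, draw]
  RT 60: heading 120 -> 60
  -- iteration 6/6 --
  FD 7: (-3.5,-6.062) -> (0,0) [heading=60, draw]
  RT 60: heading 60 -> 0
]
Final: pos=(0,0), heading=0, 6 segment(s) drawn

Start position: (0, 0)
Final position: (0, 0)
Distance = 0; < 1e-6 -> CLOSED

Answer: yes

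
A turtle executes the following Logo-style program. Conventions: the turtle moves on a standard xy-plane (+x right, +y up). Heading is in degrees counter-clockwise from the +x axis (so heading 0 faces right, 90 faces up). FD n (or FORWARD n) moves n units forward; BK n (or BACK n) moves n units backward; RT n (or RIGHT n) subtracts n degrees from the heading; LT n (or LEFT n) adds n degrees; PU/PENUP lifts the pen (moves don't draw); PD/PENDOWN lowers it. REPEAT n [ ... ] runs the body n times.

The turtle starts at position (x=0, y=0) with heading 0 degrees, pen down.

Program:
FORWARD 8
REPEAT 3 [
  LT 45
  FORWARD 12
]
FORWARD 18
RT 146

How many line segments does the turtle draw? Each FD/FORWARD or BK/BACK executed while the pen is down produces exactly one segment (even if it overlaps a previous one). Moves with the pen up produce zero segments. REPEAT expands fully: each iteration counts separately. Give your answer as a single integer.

Executing turtle program step by step:
Start: pos=(0,0), heading=0, pen down
FD 8: (0,0) -> (8,0) [heading=0, draw]
REPEAT 3 [
  -- iteration 1/3 --
  LT 45: heading 0 -> 45
  FD 12: (8,0) -> (16.485,8.485) [heading=45, draw]
  -- iteration 2/3 --
  LT 45: heading 45 -> 90
  FD 12: (16.485,8.485) -> (16.485,20.485) [heading=90, draw]
  -- iteration 3/3 --
  LT 45: heading 90 -> 135
  FD 12: (16.485,20.485) -> (8,28.971) [heading=135, draw]
]
FD 18: (8,28.971) -> (-4.728,41.698) [heading=135, draw]
RT 146: heading 135 -> 349
Final: pos=(-4.728,41.698), heading=349, 5 segment(s) drawn
Segments drawn: 5

Answer: 5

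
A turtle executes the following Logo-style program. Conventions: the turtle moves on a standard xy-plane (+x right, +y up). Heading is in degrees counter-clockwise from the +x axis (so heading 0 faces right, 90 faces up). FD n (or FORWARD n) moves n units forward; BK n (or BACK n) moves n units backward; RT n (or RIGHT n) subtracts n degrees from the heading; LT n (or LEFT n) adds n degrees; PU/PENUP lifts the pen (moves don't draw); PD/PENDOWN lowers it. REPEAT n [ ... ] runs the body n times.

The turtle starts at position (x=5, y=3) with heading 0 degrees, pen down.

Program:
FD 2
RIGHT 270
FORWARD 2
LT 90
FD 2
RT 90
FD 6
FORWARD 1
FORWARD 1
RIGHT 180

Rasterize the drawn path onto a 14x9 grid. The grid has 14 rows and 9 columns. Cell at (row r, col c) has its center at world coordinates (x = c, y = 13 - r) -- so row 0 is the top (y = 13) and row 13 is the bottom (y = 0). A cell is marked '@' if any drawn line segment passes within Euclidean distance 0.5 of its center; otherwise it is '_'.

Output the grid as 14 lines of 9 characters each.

Answer: _____@___
_____@___
_____@___
_____@___
_____@___
_____@___
_____@___
_____@___
_____@@@_
_______@_
_____@@@_
_________
_________
_________

Derivation:
Segment 0: (5,3) -> (7,3)
Segment 1: (7,3) -> (7,5)
Segment 2: (7,5) -> (5,5)
Segment 3: (5,5) -> (5,11)
Segment 4: (5,11) -> (5,12)
Segment 5: (5,12) -> (5,13)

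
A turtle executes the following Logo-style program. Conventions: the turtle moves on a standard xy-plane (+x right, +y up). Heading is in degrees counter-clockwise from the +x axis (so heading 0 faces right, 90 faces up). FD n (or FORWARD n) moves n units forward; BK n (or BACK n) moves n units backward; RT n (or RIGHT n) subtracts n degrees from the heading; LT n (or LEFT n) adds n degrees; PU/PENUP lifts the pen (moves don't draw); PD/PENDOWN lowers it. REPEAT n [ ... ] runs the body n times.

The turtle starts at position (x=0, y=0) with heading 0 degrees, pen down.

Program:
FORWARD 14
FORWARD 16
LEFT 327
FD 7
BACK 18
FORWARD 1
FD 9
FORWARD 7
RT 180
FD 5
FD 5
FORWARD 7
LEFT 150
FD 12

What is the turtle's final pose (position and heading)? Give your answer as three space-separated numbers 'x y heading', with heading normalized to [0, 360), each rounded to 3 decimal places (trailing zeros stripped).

Answer: 26.223 -4.701 297

Derivation:
Executing turtle program step by step:
Start: pos=(0,0), heading=0, pen down
FD 14: (0,0) -> (14,0) [heading=0, draw]
FD 16: (14,0) -> (30,0) [heading=0, draw]
LT 327: heading 0 -> 327
FD 7: (30,0) -> (35.871,-3.812) [heading=327, draw]
BK 18: (35.871,-3.812) -> (20.775,5.991) [heading=327, draw]
FD 1: (20.775,5.991) -> (21.613,5.446) [heading=327, draw]
FD 9: (21.613,5.446) -> (29.161,0.545) [heading=327, draw]
FD 7: (29.161,0.545) -> (35.032,-3.268) [heading=327, draw]
RT 180: heading 327 -> 147
FD 5: (35.032,-3.268) -> (30.839,-0.545) [heading=147, draw]
FD 5: (30.839,-0.545) -> (26.645,2.179) [heading=147, draw]
FD 7: (26.645,2.179) -> (20.775,5.991) [heading=147, draw]
LT 150: heading 147 -> 297
FD 12: (20.775,5.991) -> (26.223,-4.701) [heading=297, draw]
Final: pos=(26.223,-4.701), heading=297, 11 segment(s) drawn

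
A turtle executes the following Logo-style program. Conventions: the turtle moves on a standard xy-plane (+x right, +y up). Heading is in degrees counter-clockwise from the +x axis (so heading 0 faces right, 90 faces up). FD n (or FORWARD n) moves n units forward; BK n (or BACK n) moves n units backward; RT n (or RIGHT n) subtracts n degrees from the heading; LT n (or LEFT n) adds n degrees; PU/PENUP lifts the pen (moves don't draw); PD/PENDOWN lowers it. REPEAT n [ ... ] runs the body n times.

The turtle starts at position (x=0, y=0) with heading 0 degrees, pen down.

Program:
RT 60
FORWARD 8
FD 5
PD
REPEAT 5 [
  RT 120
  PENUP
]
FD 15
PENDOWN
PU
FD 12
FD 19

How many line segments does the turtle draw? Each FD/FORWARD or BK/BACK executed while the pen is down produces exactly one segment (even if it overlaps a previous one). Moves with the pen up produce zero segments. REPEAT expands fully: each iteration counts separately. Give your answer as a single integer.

Answer: 2

Derivation:
Executing turtle program step by step:
Start: pos=(0,0), heading=0, pen down
RT 60: heading 0 -> 300
FD 8: (0,0) -> (4,-6.928) [heading=300, draw]
FD 5: (4,-6.928) -> (6.5,-11.258) [heading=300, draw]
PD: pen down
REPEAT 5 [
  -- iteration 1/5 --
  RT 120: heading 300 -> 180
  PU: pen up
  -- iteration 2/5 --
  RT 120: heading 180 -> 60
  PU: pen up
  -- iteration 3/5 --
  RT 120: heading 60 -> 300
  PU: pen up
  -- iteration 4/5 --
  RT 120: heading 300 -> 180
  PU: pen up
  -- iteration 5/5 --
  RT 120: heading 180 -> 60
  PU: pen up
]
FD 15: (6.5,-11.258) -> (14,1.732) [heading=60, move]
PD: pen down
PU: pen up
FD 12: (14,1.732) -> (20,12.124) [heading=60, move]
FD 19: (20,12.124) -> (29.5,28.579) [heading=60, move]
Final: pos=(29.5,28.579), heading=60, 2 segment(s) drawn
Segments drawn: 2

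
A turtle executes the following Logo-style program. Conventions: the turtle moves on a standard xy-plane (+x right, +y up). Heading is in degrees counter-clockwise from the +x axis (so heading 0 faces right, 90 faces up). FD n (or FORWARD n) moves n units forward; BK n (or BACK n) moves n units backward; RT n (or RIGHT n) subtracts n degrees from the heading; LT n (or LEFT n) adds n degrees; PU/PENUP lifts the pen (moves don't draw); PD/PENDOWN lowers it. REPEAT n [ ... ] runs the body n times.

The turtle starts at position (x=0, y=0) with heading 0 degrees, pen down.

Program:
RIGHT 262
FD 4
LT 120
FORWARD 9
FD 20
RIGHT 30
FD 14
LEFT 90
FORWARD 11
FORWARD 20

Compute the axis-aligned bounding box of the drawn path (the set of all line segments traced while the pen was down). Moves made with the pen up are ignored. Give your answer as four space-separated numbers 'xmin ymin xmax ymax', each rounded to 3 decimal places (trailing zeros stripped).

Executing turtle program step by step:
Start: pos=(0,0), heading=0, pen down
RT 262: heading 0 -> 98
FD 4: (0,0) -> (-0.557,3.961) [heading=98, draw]
LT 120: heading 98 -> 218
FD 9: (-0.557,3.961) -> (-7.649,-1.58) [heading=218, draw]
FD 20: (-7.649,-1.58) -> (-23.409,-13.893) [heading=218, draw]
RT 30: heading 218 -> 188
FD 14: (-23.409,-13.893) -> (-37.273,-15.842) [heading=188, draw]
LT 90: heading 188 -> 278
FD 11: (-37.273,-15.842) -> (-35.742,-26.734) [heading=278, draw]
FD 20: (-35.742,-26.734) -> (-32.958,-46.54) [heading=278, draw]
Final: pos=(-32.958,-46.54), heading=278, 6 segment(s) drawn

Segment endpoints: x in {-37.273, -35.742, -32.958, -23.409, -7.649, -0.557, 0}, y in {-46.54, -26.734, -15.842, -13.893, -1.58, 0, 3.961}
xmin=-37.273, ymin=-46.54, xmax=0, ymax=3.961

Answer: -37.273 -46.54 0 3.961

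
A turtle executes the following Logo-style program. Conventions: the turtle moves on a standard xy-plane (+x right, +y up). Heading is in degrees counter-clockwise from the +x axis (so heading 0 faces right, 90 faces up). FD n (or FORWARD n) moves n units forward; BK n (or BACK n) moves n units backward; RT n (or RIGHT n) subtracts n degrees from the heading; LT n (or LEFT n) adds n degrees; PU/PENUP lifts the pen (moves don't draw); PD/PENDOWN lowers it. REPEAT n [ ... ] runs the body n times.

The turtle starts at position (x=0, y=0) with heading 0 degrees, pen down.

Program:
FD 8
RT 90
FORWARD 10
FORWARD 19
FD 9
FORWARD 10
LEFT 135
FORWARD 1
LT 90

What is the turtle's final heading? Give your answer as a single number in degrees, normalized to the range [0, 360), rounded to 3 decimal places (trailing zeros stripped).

Answer: 135

Derivation:
Executing turtle program step by step:
Start: pos=(0,0), heading=0, pen down
FD 8: (0,0) -> (8,0) [heading=0, draw]
RT 90: heading 0 -> 270
FD 10: (8,0) -> (8,-10) [heading=270, draw]
FD 19: (8,-10) -> (8,-29) [heading=270, draw]
FD 9: (8,-29) -> (8,-38) [heading=270, draw]
FD 10: (8,-38) -> (8,-48) [heading=270, draw]
LT 135: heading 270 -> 45
FD 1: (8,-48) -> (8.707,-47.293) [heading=45, draw]
LT 90: heading 45 -> 135
Final: pos=(8.707,-47.293), heading=135, 6 segment(s) drawn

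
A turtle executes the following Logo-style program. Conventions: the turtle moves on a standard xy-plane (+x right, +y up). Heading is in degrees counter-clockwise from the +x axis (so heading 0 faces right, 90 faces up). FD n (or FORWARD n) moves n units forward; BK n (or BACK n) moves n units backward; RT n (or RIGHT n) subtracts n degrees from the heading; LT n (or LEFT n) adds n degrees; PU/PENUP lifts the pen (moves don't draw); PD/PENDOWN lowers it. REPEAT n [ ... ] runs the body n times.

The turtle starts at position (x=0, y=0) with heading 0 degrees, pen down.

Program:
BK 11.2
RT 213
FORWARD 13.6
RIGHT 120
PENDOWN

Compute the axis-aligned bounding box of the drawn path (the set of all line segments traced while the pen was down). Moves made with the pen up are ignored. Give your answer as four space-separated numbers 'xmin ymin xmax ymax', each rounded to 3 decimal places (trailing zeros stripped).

Answer: -22.606 0 0 7.407

Derivation:
Executing turtle program step by step:
Start: pos=(0,0), heading=0, pen down
BK 11.2: (0,0) -> (-11.2,0) [heading=0, draw]
RT 213: heading 0 -> 147
FD 13.6: (-11.2,0) -> (-22.606,7.407) [heading=147, draw]
RT 120: heading 147 -> 27
PD: pen down
Final: pos=(-22.606,7.407), heading=27, 2 segment(s) drawn

Segment endpoints: x in {-22.606, -11.2, 0}, y in {0, 7.407}
xmin=-22.606, ymin=0, xmax=0, ymax=7.407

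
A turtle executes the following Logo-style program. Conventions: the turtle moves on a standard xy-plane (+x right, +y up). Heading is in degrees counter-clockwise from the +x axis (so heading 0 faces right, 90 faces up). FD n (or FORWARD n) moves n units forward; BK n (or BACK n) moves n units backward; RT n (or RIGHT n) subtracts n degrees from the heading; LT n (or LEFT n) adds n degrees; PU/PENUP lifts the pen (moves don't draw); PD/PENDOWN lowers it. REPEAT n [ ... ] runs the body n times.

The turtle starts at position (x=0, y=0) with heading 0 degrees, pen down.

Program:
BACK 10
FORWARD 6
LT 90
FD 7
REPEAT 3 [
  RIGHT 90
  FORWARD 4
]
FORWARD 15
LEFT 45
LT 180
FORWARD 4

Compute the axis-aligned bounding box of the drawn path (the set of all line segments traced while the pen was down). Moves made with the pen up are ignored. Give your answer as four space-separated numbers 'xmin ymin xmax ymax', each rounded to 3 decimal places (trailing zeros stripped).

Executing turtle program step by step:
Start: pos=(0,0), heading=0, pen down
BK 10: (0,0) -> (-10,0) [heading=0, draw]
FD 6: (-10,0) -> (-4,0) [heading=0, draw]
LT 90: heading 0 -> 90
FD 7: (-4,0) -> (-4,7) [heading=90, draw]
REPEAT 3 [
  -- iteration 1/3 --
  RT 90: heading 90 -> 0
  FD 4: (-4,7) -> (0,7) [heading=0, draw]
  -- iteration 2/3 --
  RT 90: heading 0 -> 270
  FD 4: (0,7) -> (0,3) [heading=270, draw]
  -- iteration 3/3 --
  RT 90: heading 270 -> 180
  FD 4: (0,3) -> (-4,3) [heading=180, draw]
]
FD 15: (-4,3) -> (-19,3) [heading=180, draw]
LT 45: heading 180 -> 225
LT 180: heading 225 -> 45
FD 4: (-19,3) -> (-16.172,5.828) [heading=45, draw]
Final: pos=(-16.172,5.828), heading=45, 8 segment(s) drawn

Segment endpoints: x in {-19, -16.172, -10, -4, -4, -4, 0, 0, 0}, y in {0, 3, 3, 3, 5.828, 7}
xmin=-19, ymin=0, xmax=0, ymax=7

Answer: -19 0 0 7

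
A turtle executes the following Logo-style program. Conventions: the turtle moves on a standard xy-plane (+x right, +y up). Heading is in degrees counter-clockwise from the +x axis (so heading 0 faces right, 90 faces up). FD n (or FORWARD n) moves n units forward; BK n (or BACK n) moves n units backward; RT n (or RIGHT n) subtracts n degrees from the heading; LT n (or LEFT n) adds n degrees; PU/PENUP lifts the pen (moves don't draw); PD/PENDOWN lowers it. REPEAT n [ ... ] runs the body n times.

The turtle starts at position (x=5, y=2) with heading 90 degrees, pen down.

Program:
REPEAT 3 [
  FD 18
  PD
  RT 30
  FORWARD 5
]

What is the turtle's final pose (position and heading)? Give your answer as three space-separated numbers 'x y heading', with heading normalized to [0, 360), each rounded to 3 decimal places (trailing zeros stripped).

Executing turtle program step by step:
Start: pos=(5,2), heading=90, pen down
REPEAT 3 [
  -- iteration 1/3 --
  FD 18: (5,2) -> (5,20) [heading=90, draw]
  PD: pen down
  RT 30: heading 90 -> 60
  FD 5: (5,20) -> (7.5,24.33) [heading=60, draw]
  -- iteration 2/3 --
  FD 18: (7.5,24.33) -> (16.5,39.919) [heading=60, draw]
  PD: pen down
  RT 30: heading 60 -> 30
  FD 5: (16.5,39.919) -> (20.83,42.419) [heading=30, draw]
  -- iteration 3/3 --
  FD 18: (20.83,42.419) -> (36.419,51.419) [heading=30, draw]
  PD: pen down
  RT 30: heading 30 -> 0
  FD 5: (36.419,51.419) -> (41.419,51.419) [heading=0, draw]
]
Final: pos=(41.419,51.419), heading=0, 6 segment(s) drawn

Answer: 41.419 51.419 0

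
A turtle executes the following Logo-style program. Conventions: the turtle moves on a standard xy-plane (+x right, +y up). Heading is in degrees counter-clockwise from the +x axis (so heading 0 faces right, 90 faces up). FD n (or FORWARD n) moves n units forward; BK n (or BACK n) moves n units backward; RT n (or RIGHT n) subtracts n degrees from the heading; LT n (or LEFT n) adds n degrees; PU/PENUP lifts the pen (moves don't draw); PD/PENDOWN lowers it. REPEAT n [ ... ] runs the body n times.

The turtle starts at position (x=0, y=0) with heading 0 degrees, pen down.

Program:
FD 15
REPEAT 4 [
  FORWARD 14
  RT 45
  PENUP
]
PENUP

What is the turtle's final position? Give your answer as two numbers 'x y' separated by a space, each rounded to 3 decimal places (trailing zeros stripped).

Answer: 29 -33.799

Derivation:
Executing turtle program step by step:
Start: pos=(0,0), heading=0, pen down
FD 15: (0,0) -> (15,0) [heading=0, draw]
REPEAT 4 [
  -- iteration 1/4 --
  FD 14: (15,0) -> (29,0) [heading=0, draw]
  RT 45: heading 0 -> 315
  PU: pen up
  -- iteration 2/4 --
  FD 14: (29,0) -> (38.899,-9.899) [heading=315, move]
  RT 45: heading 315 -> 270
  PU: pen up
  -- iteration 3/4 --
  FD 14: (38.899,-9.899) -> (38.899,-23.899) [heading=270, move]
  RT 45: heading 270 -> 225
  PU: pen up
  -- iteration 4/4 --
  FD 14: (38.899,-23.899) -> (29,-33.799) [heading=225, move]
  RT 45: heading 225 -> 180
  PU: pen up
]
PU: pen up
Final: pos=(29,-33.799), heading=180, 2 segment(s) drawn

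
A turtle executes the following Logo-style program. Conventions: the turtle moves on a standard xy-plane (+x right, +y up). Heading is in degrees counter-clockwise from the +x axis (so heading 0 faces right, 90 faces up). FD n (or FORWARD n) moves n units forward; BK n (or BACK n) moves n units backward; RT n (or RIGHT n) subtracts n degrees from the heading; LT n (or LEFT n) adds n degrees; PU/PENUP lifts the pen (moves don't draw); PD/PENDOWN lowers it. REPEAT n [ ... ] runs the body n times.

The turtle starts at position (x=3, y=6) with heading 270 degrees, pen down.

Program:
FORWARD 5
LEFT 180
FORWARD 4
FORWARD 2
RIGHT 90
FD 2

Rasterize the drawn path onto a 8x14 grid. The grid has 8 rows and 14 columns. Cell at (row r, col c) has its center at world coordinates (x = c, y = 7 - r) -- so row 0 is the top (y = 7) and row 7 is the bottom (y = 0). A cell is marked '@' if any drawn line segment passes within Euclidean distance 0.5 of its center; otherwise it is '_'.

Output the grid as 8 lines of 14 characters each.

Answer: ___@@@________
___@__________
___@__________
___@__________
___@__________
___@__________
___@__________
______________

Derivation:
Segment 0: (3,6) -> (3,1)
Segment 1: (3,1) -> (3,5)
Segment 2: (3,5) -> (3,7)
Segment 3: (3,7) -> (5,7)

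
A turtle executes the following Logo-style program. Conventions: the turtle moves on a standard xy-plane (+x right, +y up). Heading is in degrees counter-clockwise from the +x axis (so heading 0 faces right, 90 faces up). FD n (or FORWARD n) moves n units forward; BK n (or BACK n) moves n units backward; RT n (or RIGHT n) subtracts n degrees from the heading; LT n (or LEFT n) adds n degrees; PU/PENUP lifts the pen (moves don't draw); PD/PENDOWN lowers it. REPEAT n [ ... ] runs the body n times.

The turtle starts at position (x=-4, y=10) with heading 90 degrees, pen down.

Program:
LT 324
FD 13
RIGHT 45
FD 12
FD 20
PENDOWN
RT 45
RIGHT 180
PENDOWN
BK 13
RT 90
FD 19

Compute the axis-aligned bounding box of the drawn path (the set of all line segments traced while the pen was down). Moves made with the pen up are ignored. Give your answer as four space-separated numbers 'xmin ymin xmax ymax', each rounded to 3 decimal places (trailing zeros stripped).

Answer: -4 10 56.932 33.253

Derivation:
Executing turtle program step by step:
Start: pos=(-4,10), heading=90, pen down
LT 324: heading 90 -> 54
FD 13: (-4,10) -> (3.641,20.517) [heading=54, draw]
RT 45: heading 54 -> 9
FD 12: (3.641,20.517) -> (15.493,22.394) [heading=9, draw]
FD 20: (15.493,22.394) -> (35.247,25.523) [heading=9, draw]
PD: pen down
RT 45: heading 9 -> 324
RT 180: heading 324 -> 144
PD: pen down
BK 13: (35.247,25.523) -> (45.764,17.882) [heading=144, draw]
RT 90: heading 144 -> 54
FD 19: (45.764,17.882) -> (56.932,33.253) [heading=54, draw]
Final: pos=(56.932,33.253), heading=54, 5 segment(s) drawn

Segment endpoints: x in {-4, 3.641, 15.493, 35.247, 45.764, 56.932}, y in {10, 17.882, 20.517, 22.394, 25.523, 33.253}
xmin=-4, ymin=10, xmax=56.932, ymax=33.253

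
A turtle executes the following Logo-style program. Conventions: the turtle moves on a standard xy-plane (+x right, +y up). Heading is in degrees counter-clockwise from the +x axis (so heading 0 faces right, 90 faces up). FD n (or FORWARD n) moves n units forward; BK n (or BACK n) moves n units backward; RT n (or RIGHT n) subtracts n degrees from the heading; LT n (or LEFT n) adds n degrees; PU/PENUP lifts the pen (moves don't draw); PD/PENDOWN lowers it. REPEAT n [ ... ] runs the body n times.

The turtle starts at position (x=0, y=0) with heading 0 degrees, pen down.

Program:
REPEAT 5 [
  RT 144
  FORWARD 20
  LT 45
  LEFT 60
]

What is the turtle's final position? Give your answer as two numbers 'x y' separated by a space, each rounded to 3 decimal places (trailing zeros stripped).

Answer: -44.145 39.748

Derivation:
Executing turtle program step by step:
Start: pos=(0,0), heading=0, pen down
REPEAT 5 [
  -- iteration 1/5 --
  RT 144: heading 0 -> 216
  FD 20: (0,0) -> (-16.18,-11.756) [heading=216, draw]
  LT 45: heading 216 -> 261
  LT 60: heading 261 -> 321
  -- iteration 2/5 --
  RT 144: heading 321 -> 177
  FD 20: (-16.18,-11.756) -> (-36.153,-10.709) [heading=177, draw]
  LT 45: heading 177 -> 222
  LT 60: heading 222 -> 282
  -- iteration 3/5 --
  RT 144: heading 282 -> 138
  FD 20: (-36.153,-10.709) -> (-51.016,2.674) [heading=138, draw]
  LT 45: heading 138 -> 183
  LT 60: heading 183 -> 243
  -- iteration 4/5 --
  RT 144: heading 243 -> 99
  FD 20: (-51.016,2.674) -> (-54.145,22.427) [heading=99, draw]
  LT 45: heading 99 -> 144
  LT 60: heading 144 -> 204
  -- iteration 5/5 --
  RT 144: heading 204 -> 60
  FD 20: (-54.145,22.427) -> (-44.145,39.748) [heading=60, draw]
  LT 45: heading 60 -> 105
  LT 60: heading 105 -> 165
]
Final: pos=(-44.145,39.748), heading=165, 5 segment(s) drawn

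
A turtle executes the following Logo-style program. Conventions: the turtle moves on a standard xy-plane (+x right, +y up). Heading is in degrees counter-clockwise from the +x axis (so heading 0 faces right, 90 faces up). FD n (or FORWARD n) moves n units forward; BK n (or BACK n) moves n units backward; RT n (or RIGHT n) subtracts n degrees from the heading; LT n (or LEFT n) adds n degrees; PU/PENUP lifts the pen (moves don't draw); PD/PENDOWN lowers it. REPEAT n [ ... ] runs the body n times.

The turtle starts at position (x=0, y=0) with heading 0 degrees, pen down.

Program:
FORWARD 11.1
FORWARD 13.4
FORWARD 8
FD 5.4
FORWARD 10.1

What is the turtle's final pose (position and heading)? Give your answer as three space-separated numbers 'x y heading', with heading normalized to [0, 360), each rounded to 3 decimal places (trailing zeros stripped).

Executing turtle program step by step:
Start: pos=(0,0), heading=0, pen down
FD 11.1: (0,0) -> (11.1,0) [heading=0, draw]
FD 13.4: (11.1,0) -> (24.5,0) [heading=0, draw]
FD 8: (24.5,0) -> (32.5,0) [heading=0, draw]
FD 5.4: (32.5,0) -> (37.9,0) [heading=0, draw]
FD 10.1: (37.9,0) -> (48,0) [heading=0, draw]
Final: pos=(48,0), heading=0, 5 segment(s) drawn

Answer: 48 0 0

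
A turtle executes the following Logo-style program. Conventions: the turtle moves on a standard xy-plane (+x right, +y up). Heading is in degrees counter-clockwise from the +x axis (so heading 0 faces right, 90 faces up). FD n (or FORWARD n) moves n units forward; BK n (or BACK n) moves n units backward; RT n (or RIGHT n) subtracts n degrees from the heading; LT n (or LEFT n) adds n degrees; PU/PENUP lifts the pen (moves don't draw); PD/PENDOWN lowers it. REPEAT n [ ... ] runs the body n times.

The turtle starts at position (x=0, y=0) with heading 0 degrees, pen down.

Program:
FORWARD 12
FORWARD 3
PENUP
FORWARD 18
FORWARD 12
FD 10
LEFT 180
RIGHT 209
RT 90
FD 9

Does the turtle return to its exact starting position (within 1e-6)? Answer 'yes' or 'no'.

Executing turtle program step by step:
Start: pos=(0,0), heading=0, pen down
FD 12: (0,0) -> (12,0) [heading=0, draw]
FD 3: (12,0) -> (15,0) [heading=0, draw]
PU: pen up
FD 18: (15,0) -> (33,0) [heading=0, move]
FD 12: (33,0) -> (45,0) [heading=0, move]
FD 10: (45,0) -> (55,0) [heading=0, move]
LT 180: heading 0 -> 180
RT 209: heading 180 -> 331
RT 90: heading 331 -> 241
FD 9: (55,0) -> (50.637,-7.872) [heading=241, move]
Final: pos=(50.637,-7.872), heading=241, 2 segment(s) drawn

Start position: (0, 0)
Final position: (50.637, -7.872)
Distance = 51.245; >= 1e-6 -> NOT closed

Answer: no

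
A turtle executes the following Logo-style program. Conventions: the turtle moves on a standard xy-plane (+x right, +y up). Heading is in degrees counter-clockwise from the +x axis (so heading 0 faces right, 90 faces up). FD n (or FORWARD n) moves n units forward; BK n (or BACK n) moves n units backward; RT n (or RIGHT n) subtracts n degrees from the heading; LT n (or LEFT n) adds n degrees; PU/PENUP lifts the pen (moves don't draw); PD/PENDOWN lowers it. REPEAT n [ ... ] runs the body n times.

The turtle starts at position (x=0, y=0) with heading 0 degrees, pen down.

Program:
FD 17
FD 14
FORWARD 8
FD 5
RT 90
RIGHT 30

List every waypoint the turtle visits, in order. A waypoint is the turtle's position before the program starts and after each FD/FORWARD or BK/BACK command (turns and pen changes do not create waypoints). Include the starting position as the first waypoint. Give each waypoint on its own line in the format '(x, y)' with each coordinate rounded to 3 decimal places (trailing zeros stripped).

Executing turtle program step by step:
Start: pos=(0,0), heading=0, pen down
FD 17: (0,0) -> (17,0) [heading=0, draw]
FD 14: (17,0) -> (31,0) [heading=0, draw]
FD 8: (31,0) -> (39,0) [heading=0, draw]
FD 5: (39,0) -> (44,0) [heading=0, draw]
RT 90: heading 0 -> 270
RT 30: heading 270 -> 240
Final: pos=(44,0), heading=240, 4 segment(s) drawn
Waypoints (5 total):
(0, 0)
(17, 0)
(31, 0)
(39, 0)
(44, 0)

Answer: (0, 0)
(17, 0)
(31, 0)
(39, 0)
(44, 0)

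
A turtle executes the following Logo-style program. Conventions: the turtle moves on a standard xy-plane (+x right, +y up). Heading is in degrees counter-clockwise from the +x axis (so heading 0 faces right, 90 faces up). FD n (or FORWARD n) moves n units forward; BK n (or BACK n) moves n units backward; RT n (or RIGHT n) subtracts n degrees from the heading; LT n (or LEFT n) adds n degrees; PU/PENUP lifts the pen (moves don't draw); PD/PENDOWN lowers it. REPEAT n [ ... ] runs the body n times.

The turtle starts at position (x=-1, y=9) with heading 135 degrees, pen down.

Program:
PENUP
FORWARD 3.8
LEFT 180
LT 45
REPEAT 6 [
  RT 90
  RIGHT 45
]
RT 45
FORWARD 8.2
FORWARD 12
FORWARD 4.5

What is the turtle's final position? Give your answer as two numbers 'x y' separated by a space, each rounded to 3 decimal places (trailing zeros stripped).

Executing turtle program step by step:
Start: pos=(-1,9), heading=135, pen down
PU: pen up
FD 3.8: (-1,9) -> (-3.687,11.687) [heading=135, move]
LT 180: heading 135 -> 315
LT 45: heading 315 -> 0
REPEAT 6 [
  -- iteration 1/6 --
  RT 90: heading 0 -> 270
  RT 45: heading 270 -> 225
  -- iteration 2/6 --
  RT 90: heading 225 -> 135
  RT 45: heading 135 -> 90
  -- iteration 3/6 --
  RT 90: heading 90 -> 0
  RT 45: heading 0 -> 315
  -- iteration 4/6 --
  RT 90: heading 315 -> 225
  RT 45: heading 225 -> 180
  -- iteration 5/6 --
  RT 90: heading 180 -> 90
  RT 45: heading 90 -> 45
  -- iteration 6/6 --
  RT 90: heading 45 -> 315
  RT 45: heading 315 -> 270
]
RT 45: heading 270 -> 225
FD 8.2: (-3.687,11.687) -> (-9.485,5.889) [heading=225, move]
FD 12: (-9.485,5.889) -> (-17.971,-2.597) [heading=225, move]
FD 4.5: (-17.971,-2.597) -> (-21.153,-5.779) [heading=225, move]
Final: pos=(-21.153,-5.779), heading=225, 0 segment(s) drawn

Answer: -21.153 -5.779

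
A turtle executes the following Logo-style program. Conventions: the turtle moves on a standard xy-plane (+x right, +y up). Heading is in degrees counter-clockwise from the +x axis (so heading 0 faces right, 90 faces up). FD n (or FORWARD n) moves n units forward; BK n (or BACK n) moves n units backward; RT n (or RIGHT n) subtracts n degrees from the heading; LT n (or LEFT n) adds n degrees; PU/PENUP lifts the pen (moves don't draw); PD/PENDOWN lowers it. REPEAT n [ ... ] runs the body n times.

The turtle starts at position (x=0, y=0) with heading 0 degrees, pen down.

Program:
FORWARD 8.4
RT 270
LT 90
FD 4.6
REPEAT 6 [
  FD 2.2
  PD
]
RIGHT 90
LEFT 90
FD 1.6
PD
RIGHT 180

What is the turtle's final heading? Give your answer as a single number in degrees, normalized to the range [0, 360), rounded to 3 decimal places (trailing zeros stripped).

Answer: 0

Derivation:
Executing turtle program step by step:
Start: pos=(0,0), heading=0, pen down
FD 8.4: (0,0) -> (8.4,0) [heading=0, draw]
RT 270: heading 0 -> 90
LT 90: heading 90 -> 180
FD 4.6: (8.4,0) -> (3.8,0) [heading=180, draw]
REPEAT 6 [
  -- iteration 1/6 --
  FD 2.2: (3.8,0) -> (1.6,0) [heading=180, draw]
  PD: pen down
  -- iteration 2/6 --
  FD 2.2: (1.6,0) -> (-0.6,0) [heading=180, draw]
  PD: pen down
  -- iteration 3/6 --
  FD 2.2: (-0.6,0) -> (-2.8,0) [heading=180, draw]
  PD: pen down
  -- iteration 4/6 --
  FD 2.2: (-2.8,0) -> (-5,0) [heading=180, draw]
  PD: pen down
  -- iteration 5/6 --
  FD 2.2: (-5,0) -> (-7.2,0) [heading=180, draw]
  PD: pen down
  -- iteration 6/6 --
  FD 2.2: (-7.2,0) -> (-9.4,0) [heading=180, draw]
  PD: pen down
]
RT 90: heading 180 -> 90
LT 90: heading 90 -> 180
FD 1.6: (-9.4,0) -> (-11,0) [heading=180, draw]
PD: pen down
RT 180: heading 180 -> 0
Final: pos=(-11,0), heading=0, 9 segment(s) drawn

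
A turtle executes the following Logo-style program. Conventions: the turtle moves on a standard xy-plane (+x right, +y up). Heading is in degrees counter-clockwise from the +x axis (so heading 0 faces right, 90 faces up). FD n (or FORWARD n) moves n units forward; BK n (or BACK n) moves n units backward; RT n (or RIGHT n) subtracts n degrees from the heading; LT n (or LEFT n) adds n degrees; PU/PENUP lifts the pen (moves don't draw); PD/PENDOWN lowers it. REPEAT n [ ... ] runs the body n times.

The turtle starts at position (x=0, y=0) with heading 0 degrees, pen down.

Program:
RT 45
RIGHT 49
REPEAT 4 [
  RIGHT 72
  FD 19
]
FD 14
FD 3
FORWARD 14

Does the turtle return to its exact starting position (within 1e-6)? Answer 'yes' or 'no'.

Answer: no

Derivation:
Executing turtle program step by step:
Start: pos=(0,0), heading=0, pen down
RT 45: heading 0 -> 315
RT 49: heading 315 -> 266
REPEAT 4 [
  -- iteration 1/4 --
  RT 72: heading 266 -> 194
  FD 19: (0,0) -> (-18.436,-4.597) [heading=194, draw]
  -- iteration 2/4 --
  RT 72: heading 194 -> 122
  FD 19: (-18.436,-4.597) -> (-28.504,11.516) [heading=122, draw]
  -- iteration 3/4 --
  RT 72: heading 122 -> 50
  FD 19: (-28.504,11.516) -> (-16.291,26.071) [heading=50, draw]
  -- iteration 4/4 --
  RT 72: heading 50 -> 338
  FD 19: (-16.291,26.071) -> (1.325,18.954) [heading=338, draw]
]
FD 14: (1.325,18.954) -> (14.306,13.709) [heading=338, draw]
FD 3: (14.306,13.709) -> (17.087,12.585) [heading=338, draw]
FD 14: (17.087,12.585) -> (30.068,7.341) [heading=338, draw]
Final: pos=(30.068,7.341), heading=338, 7 segment(s) drawn

Start position: (0, 0)
Final position: (30.068, 7.341)
Distance = 30.951; >= 1e-6 -> NOT closed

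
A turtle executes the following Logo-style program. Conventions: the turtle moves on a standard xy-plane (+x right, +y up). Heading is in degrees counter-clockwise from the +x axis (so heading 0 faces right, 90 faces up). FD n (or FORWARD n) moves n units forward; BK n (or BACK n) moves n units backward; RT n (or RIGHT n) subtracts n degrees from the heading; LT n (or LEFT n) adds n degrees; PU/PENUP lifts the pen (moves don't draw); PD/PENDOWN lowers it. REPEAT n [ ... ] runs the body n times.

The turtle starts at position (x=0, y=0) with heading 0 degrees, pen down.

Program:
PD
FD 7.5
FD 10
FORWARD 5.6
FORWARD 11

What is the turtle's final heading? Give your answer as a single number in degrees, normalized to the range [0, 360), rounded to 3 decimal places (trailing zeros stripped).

Executing turtle program step by step:
Start: pos=(0,0), heading=0, pen down
PD: pen down
FD 7.5: (0,0) -> (7.5,0) [heading=0, draw]
FD 10: (7.5,0) -> (17.5,0) [heading=0, draw]
FD 5.6: (17.5,0) -> (23.1,0) [heading=0, draw]
FD 11: (23.1,0) -> (34.1,0) [heading=0, draw]
Final: pos=(34.1,0), heading=0, 4 segment(s) drawn

Answer: 0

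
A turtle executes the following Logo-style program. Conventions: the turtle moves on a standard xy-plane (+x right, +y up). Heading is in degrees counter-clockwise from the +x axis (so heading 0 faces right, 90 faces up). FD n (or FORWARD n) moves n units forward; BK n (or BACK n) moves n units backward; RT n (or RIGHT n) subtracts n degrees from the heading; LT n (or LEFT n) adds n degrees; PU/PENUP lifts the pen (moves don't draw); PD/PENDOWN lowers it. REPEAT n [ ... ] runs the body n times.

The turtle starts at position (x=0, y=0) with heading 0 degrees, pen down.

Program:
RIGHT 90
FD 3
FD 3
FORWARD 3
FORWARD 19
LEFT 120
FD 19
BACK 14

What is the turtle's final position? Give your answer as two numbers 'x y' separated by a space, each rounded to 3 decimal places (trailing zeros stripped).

Executing turtle program step by step:
Start: pos=(0,0), heading=0, pen down
RT 90: heading 0 -> 270
FD 3: (0,0) -> (0,-3) [heading=270, draw]
FD 3: (0,-3) -> (0,-6) [heading=270, draw]
FD 3: (0,-6) -> (0,-9) [heading=270, draw]
FD 19: (0,-9) -> (0,-28) [heading=270, draw]
LT 120: heading 270 -> 30
FD 19: (0,-28) -> (16.454,-18.5) [heading=30, draw]
BK 14: (16.454,-18.5) -> (4.33,-25.5) [heading=30, draw]
Final: pos=(4.33,-25.5), heading=30, 6 segment(s) drawn

Answer: 4.33 -25.5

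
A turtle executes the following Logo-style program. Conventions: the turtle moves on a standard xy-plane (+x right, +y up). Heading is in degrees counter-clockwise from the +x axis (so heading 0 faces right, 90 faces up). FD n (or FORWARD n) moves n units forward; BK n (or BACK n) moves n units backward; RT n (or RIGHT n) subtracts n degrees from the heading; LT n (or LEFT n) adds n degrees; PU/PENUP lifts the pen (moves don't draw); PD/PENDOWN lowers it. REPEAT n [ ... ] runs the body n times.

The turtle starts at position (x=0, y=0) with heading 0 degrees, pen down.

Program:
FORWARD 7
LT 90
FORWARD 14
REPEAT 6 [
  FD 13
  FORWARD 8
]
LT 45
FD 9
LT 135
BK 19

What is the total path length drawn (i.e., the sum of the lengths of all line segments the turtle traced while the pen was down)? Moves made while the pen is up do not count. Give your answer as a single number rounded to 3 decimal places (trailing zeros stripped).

Answer: 175

Derivation:
Executing turtle program step by step:
Start: pos=(0,0), heading=0, pen down
FD 7: (0,0) -> (7,0) [heading=0, draw]
LT 90: heading 0 -> 90
FD 14: (7,0) -> (7,14) [heading=90, draw]
REPEAT 6 [
  -- iteration 1/6 --
  FD 13: (7,14) -> (7,27) [heading=90, draw]
  FD 8: (7,27) -> (7,35) [heading=90, draw]
  -- iteration 2/6 --
  FD 13: (7,35) -> (7,48) [heading=90, draw]
  FD 8: (7,48) -> (7,56) [heading=90, draw]
  -- iteration 3/6 --
  FD 13: (7,56) -> (7,69) [heading=90, draw]
  FD 8: (7,69) -> (7,77) [heading=90, draw]
  -- iteration 4/6 --
  FD 13: (7,77) -> (7,90) [heading=90, draw]
  FD 8: (7,90) -> (7,98) [heading=90, draw]
  -- iteration 5/6 --
  FD 13: (7,98) -> (7,111) [heading=90, draw]
  FD 8: (7,111) -> (7,119) [heading=90, draw]
  -- iteration 6/6 --
  FD 13: (7,119) -> (7,132) [heading=90, draw]
  FD 8: (7,132) -> (7,140) [heading=90, draw]
]
LT 45: heading 90 -> 135
FD 9: (7,140) -> (0.636,146.364) [heading=135, draw]
LT 135: heading 135 -> 270
BK 19: (0.636,146.364) -> (0.636,165.364) [heading=270, draw]
Final: pos=(0.636,165.364), heading=270, 16 segment(s) drawn

Segment lengths:
  seg 1: (0,0) -> (7,0), length = 7
  seg 2: (7,0) -> (7,14), length = 14
  seg 3: (7,14) -> (7,27), length = 13
  seg 4: (7,27) -> (7,35), length = 8
  seg 5: (7,35) -> (7,48), length = 13
  seg 6: (7,48) -> (7,56), length = 8
  seg 7: (7,56) -> (7,69), length = 13
  seg 8: (7,69) -> (7,77), length = 8
  seg 9: (7,77) -> (7,90), length = 13
  seg 10: (7,90) -> (7,98), length = 8
  seg 11: (7,98) -> (7,111), length = 13
  seg 12: (7,111) -> (7,119), length = 8
  seg 13: (7,119) -> (7,132), length = 13
  seg 14: (7,132) -> (7,140), length = 8
  seg 15: (7,140) -> (0.636,146.364), length = 9
  seg 16: (0.636,146.364) -> (0.636,165.364), length = 19
Total = 175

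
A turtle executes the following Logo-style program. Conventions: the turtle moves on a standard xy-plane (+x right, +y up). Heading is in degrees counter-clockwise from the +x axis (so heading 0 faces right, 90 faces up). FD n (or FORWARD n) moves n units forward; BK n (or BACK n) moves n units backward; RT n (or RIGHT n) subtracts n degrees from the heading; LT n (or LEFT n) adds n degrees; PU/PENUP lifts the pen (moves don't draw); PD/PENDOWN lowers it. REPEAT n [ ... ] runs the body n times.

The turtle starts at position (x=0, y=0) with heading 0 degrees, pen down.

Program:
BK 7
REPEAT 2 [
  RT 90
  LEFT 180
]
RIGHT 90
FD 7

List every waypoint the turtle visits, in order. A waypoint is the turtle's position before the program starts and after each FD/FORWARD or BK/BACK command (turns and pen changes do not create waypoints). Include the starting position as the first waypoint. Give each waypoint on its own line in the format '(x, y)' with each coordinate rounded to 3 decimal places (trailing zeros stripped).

Executing turtle program step by step:
Start: pos=(0,0), heading=0, pen down
BK 7: (0,0) -> (-7,0) [heading=0, draw]
REPEAT 2 [
  -- iteration 1/2 --
  RT 90: heading 0 -> 270
  LT 180: heading 270 -> 90
  -- iteration 2/2 --
  RT 90: heading 90 -> 0
  LT 180: heading 0 -> 180
]
RT 90: heading 180 -> 90
FD 7: (-7,0) -> (-7,7) [heading=90, draw]
Final: pos=(-7,7), heading=90, 2 segment(s) drawn
Waypoints (3 total):
(0, 0)
(-7, 0)
(-7, 7)

Answer: (0, 0)
(-7, 0)
(-7, 7)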